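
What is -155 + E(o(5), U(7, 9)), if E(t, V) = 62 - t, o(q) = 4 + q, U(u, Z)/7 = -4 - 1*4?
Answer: -102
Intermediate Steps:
U(u, Z) = -56 (U(u, Z) = 7*(-4 - 1*4) = 7*(-4 - 4) = 7*(-8) = -56)
-155 + E(o(5), U(7, 9)) = -155 + (62 - (4 + 5)) = -155 + (62 - 1*9) = -155 + (62 - 9) = -155 + 53 = -102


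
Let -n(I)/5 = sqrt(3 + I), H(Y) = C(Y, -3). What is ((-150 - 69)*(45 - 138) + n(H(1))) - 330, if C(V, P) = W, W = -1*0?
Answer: 20037 - 5*sqrt(3) ≈ 20028.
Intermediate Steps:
W = 0
C(V, P) = 0
H(Y) = 0
n(I) = -5*sqrt(3 + I)
((-150 - 69)*(45 - 138) + n(H(1))) - 330 = ((-150 - 69)*(45 - 138) - 5*sqrt(3 + 0)) - 330 = (-219*(-93) - 5*sqrt(3)) - 330 = (20367 - 5*sqrt(3)) - 330 = 20037 - 5*sqrt(3)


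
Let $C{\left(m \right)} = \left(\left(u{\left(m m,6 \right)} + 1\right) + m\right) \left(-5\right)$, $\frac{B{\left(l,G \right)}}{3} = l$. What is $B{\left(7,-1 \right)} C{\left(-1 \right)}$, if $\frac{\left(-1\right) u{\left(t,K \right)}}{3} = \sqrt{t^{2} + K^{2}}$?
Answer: $315 \sqrt{37} \approx 1916.1$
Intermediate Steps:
$B{\left(l,G \right)} = 3 l$
$u{\left(t,K \right)} = - 3 \sqrt{K^{2} + t^{2}}$ ($u{\left(t,K \right)} = - 3 \sqrt{t^{2} + K^{2}} = - 3 \sqrt{K^{2} + t^{2}}$)
$C{\left(m \right)} = -5 - 5 m + 15 \sqrt{36 + m^{4}}$ ($C{\left(m \right)} = \left(\left(- 3 \sqrt{6^{2} + \left(m m\right)^{2}} + 1\right) + m\right) \left(-5\right) = \left(\left(- 3 \sqrt{36 + \left(m^{2}\right)^{2}} + 1\right) + m\right) \left(-5\right) = \left(\left(- 3 \sqrt{36 + m^{4}} + 1\right) + m\right) \left(-5\right) = \left(\left(1 - 3 \sqrt{36 + m^{4}}\right) + m\right) \left(-5\right) = \left(1 + m - 3 \sqrt{36 + m^{4}}\right) \left(-5\right) = -5 - 5 m + 15 \sqrt{36 + m^{4}}$)
$B{\left(7,-1 \right)} C{\left(-1 \right)} = 3 \cdot 7 \left(-5 - -5 + 15 \sqrt{36 + \left(-1\right)^{4}}\right) = 21 \left(-5 + 5 + 15 \sqrt{36 + 1}\right) = 21 \left(-5 + 5 + 15 \sqrt{37}\right) = 21 \cdot 15 \sqrt{37} = 315 \sqrt{37}$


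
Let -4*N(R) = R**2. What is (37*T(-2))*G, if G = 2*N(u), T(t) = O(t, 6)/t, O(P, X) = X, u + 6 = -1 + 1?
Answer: 1998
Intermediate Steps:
u = -6 (u = -6 + (-1 + 1) = -6 + 0 = -6)
N(R) = -R**2/4
T(t) = 6/t
G = -18 (G = 2*(-1/4*(-6)**2) = 2*(-1/4*36) = 2*(-9) = -18)
(37*T(-2))*G = (37*(6/(-2)))*(-18) = (37*(6*(-1/2)))*(-18) = (37*(-3))*(-18) = -111*(-18) = 1998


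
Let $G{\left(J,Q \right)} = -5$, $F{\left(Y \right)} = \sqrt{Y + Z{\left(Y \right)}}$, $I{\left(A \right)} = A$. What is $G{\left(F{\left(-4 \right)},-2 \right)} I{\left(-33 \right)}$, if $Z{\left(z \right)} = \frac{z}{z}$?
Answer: $165$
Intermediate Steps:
$Z{\left(z \right)} = 1$
$F{\left(Y \right)} = \sqrt{1 + Y}$ ($F{\left(Y \right)} = \sqrt{Y + 1} = \sqrt{1 + Y}$)
$G{\left(F{\left(-4 \right)},-2 \right)} I{\left(-33 \right)} = \left(-5\right) \left(-33\right) = 165$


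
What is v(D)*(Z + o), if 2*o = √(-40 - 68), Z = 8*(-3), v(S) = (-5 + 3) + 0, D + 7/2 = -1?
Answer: 48 - 6*I*√3 ≈ 48.0 - 10.392*I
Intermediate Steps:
D = -9/2 (D = -7/2 - 1 = -9/2 ≈ -4.5000)
v(S) = -2 (v(S) = -2 + 0 = -2)
Z = -24
o = 3*I*√3 (o = √(-40 - 68)/2 = √(-108)/2 = (6*I*√3)/2 = 3*I*√3 ≈ 5.1962*I)
v(D)*(Z + o) = -2*(-24 + 3*I*√3) = 48 - 6*I*√3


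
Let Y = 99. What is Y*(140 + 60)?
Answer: 19800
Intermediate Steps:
Y*(140 + 60) = 99*(140 + 60) = 99*200 = 19800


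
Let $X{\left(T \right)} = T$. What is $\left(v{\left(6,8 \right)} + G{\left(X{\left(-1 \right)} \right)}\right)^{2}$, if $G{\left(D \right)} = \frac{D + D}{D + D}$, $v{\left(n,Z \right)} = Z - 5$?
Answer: $16$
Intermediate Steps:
$v{\left(n,Z \right)} = -5 + Z$ ($v{\left(n,Z \right)} = Z - 5 = -5 + Z$)
$G{\left(D \right)} = 1$ ($G{\left(D \right)} = \frac{2 D}{2 D} = 2 D \frac{1}{2 D} = 1$)
$\left(v{\left(6,8 \right)} + G{\left(X{\left(-1 \right)} \right)}\right)^{2} = \left(\left(-5 + 8\right) + 1\right)^{2} = \left(3 + 1\right)^{2} = 4^{2} = 16$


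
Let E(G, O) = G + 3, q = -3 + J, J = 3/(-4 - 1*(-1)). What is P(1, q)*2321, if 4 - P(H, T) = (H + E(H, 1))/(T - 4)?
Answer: 85877/8 ≈ 10735.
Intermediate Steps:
J = -1 (J = 3/(-4 + 1) = 3/(-3) = 3*(-1/3) = -1)
q = -4 (q = -3 - 1 = -4)
E(G, O) = 3 + G
P(H, T) = 4 - (3 + 2*H)/(-4 + T) (P(H, T) = 4 - (H + (3 + H))/(T - 4) = 4 - (3 + 2*H)/(-4 + T))
P(1, q)*2321 = ((-19 - 2*1 + 4*(-4))/(-4 - 4))*2321 = ((-19 - 2 - 16)/(-8))*2321 = -1/8*(-37)*2321 = (37/8)*2321 = 85877/8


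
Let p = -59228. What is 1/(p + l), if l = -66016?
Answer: -1/125244 ≈ -7.9844e-6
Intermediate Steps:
1/(p + l) = 1/(-59228 - 66016) = 1/(-125244) = -1/125244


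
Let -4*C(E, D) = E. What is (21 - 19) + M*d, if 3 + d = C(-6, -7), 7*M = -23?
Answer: 97/14 ≈ 6.9286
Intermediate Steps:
M = -23/7 (M = (⅐)*(-23) = -23/7 ≈ -3.2857)
C(E, D) = -E/4
d = -3/2 (d = -3 - ¼*(-6) = -3 + 3/2 = -3/2 ≈ -1.5000)
(21 - 19) + M*d = (21 - 19) - 23/7*(-3/2) = 2 + 69/14 = 97/14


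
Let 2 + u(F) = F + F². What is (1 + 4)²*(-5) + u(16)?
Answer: 145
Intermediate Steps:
u(F) = -2 + F + F² (u(F) = -2 + (F + F²) = -2 + F + F²)
(1 + 4)²*(-5) + u(16) = (1 + 4)²*(-5) + (-2 + 16 + 16²) = 5²*(-5) + (-2 + 16 + 256) = 25*(-5) + 270 = -125 + 270 = 145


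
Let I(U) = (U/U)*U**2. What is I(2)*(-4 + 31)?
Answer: 108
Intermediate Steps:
I(U) = U**2 (I(U) = 1*U**2 = U**2)
I(2)*(-4 + 31) = 2**2*(-4 + 31) = 4*27 = 108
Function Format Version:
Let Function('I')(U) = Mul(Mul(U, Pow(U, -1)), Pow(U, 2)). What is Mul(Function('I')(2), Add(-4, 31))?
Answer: 108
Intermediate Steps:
Function('I')(U) = Pow(U, 2) (Function('I')(U) = Mul(1, Pow(U, 2)) = Pow(U, 2))
Mul(Function('I')(2), Add(-4, 31)) = Mul(Pow(2, 2), Add(-4, 31)) = Mul(4, 27) = 108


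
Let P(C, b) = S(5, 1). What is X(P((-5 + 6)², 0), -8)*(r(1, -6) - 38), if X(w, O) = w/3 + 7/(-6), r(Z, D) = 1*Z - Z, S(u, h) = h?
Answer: 95/3 ≈ 31.667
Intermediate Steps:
P(C, b) = 1
r(Z, D) = 0 (r(Z, D) = Z - Z = 0)
X(w, O) = -7/6 + w/3 (X(w, O) = w*(⅓) + 7*(-⅙) = w/3 - 7/6 = -7/6 + w/3)
X(P((-5 + 6)², 0), -8)*(r(1, -6) - 38) = (-7/6 + (⅓)*1)*(0 - 38) = (-7/6 + ⅓)*(-38) = -⅚*(-38) = 95/3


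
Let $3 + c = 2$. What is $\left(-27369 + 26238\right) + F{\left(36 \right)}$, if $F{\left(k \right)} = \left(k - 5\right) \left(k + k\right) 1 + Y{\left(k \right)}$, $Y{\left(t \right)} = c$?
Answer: $1100$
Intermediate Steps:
$c = -1$ ($c = -3 + 2 = -1$)
$Y{\left(t \right)} = -1$
$F{\left(k \right)} = -1 + 2 k \left(-5 + k\right)$ ($F{\left(k \right)} = \left(k - 5\right) \left(k + k\right) 1 - 1 = \left(-5 + k\right) 2 k 1 - 1 = 2 k \left(-5 + k\right) 1 - 1 = 2 k \left(-5 + k\right) - 1 = -1 + 2 k \left(-5 + k\right)$)
$\left(-27369 + 26238\right) + F{\left(36 \right)} = \left(-27369 + 26238\right) - \left(361 - 2592\right) = -1131 - -2231 = -1131 + 2231 = 1100$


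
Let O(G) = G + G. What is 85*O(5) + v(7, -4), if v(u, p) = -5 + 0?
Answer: 845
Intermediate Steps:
v(u, p) = -5
O(G) = 2*G
85*O(5) + v(7, -4) = 85*(2*5) - 5 = 85*10 - 5 = 850 - 5 = 845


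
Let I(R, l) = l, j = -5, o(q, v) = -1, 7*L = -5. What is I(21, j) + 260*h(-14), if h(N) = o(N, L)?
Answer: -265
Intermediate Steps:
L = -5/7 (L = (1/7)*(-5) = -5/7 ≈ -0.71429)
h(N) = -1
I(21, j) + 260*h(-14) = -5 + 260*(-1) = -5 - 260 = -265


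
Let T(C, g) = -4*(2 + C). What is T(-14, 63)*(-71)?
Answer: -3408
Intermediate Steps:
T(C, g) = -8 - 4*C
T(-14, 63)*(-71) = (-8 - 4*(-14))*(-71) = (-8 + 56)*(-71) = 48*(-71) = -3408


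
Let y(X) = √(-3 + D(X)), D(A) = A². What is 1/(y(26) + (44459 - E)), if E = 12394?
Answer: 32065/1028163552 - √673/1028163552 ≈ 3.1161e-5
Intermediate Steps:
y(X) = √(-3 + X²)
1/(y(26) + (44459 - E)) = 1/(√(-3 + 26²) + (44459 - 1*12394)) = 1/(√(-3 + 676) + (44459 - 12394)) = 1/(√673 + 32065) = 1/(32065 + √673)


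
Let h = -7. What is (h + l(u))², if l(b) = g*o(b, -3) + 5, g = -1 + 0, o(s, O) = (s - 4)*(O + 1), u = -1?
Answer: 144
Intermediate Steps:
o(s, O) = (1 + O)*(-4 + s) (o(s, O) = (-4 + s)*(1 + O) = (1 + O)*(-4 + s))
g = -1
l(b) = -3 + 2*b (l(b) = -(-4 + b - 4*(-3) - 3*b) + 5 = -(-4 + b + 12 - 3*b) + 5 = -(8 - 2*b) + 5 = (-8 + 2*b) + 5 = -3 + 2*b)
(h + l(u))² = (-7 + (-3 + 2*(-1)))² = (-7 + (-3 - 2))² = (-7 - 5)² = (-12)² = 144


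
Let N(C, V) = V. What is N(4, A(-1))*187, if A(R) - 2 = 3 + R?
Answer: 748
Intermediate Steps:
A(R) = 5 + R (A(R) = 2 + (3 + R) = 5 + R)
N(4, A(-1))*187 = (5 - 1)*187 = 4*187 = 748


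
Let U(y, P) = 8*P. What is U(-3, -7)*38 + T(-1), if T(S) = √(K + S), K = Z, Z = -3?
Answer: -2128 + 2*I ≈ -2128.0 + 2.0*I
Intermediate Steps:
K = -3
T(S) = √(-3 + S)
U(-3, -7)*38 + T(-1) = (8*(-7))*38 + √(-3 - 1) = -56*38 + √(-4) = -2128 + 2*I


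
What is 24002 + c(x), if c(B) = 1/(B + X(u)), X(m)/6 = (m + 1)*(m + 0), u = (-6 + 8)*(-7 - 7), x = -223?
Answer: 103520627/4313 ≈ 24002.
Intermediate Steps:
u = -28 (u = 2*(-14) = -28)
X(m) = 6*m*(1 + m) (X(m) = 6*((m + 1)*(m + 0)) = 6*((1 + m)*m) = 6*(m*(1 + m)) = 6*m*(1 + m))
c(B) = 1/(4536 + B) (c(B) = 1/(B + 6*(-28)*(1 - 28)) = 1/(B + 6*(-28)*(-27)) = 1/(B + 4536) = 1/(4536 + B))
24002 + c(x) = 24002 + 1/(4536 - 223) = 24002 + 1/4313 = 103520627/4313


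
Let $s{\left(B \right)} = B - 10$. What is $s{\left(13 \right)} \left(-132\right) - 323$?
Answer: $-719$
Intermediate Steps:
$s{\left(B \right)} = -10 + B$
$s{\left(13 \right)} \left(-132\right) - 323 = \left(-10 + 13\right) \left(-132\right) - 323 = 3 \left(-132\right) - 323 = -396 - 323 = -719$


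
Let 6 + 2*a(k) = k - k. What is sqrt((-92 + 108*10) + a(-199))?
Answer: sqrt(985) ≈ 31.385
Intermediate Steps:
a(k) = -3 (a(k) = -3 + (k - k)/2 = -3 + (1/2)*0 = -3 + 0 = -3)
sqrt((-92 + 108*10) + a(-199)) = sqrt((-92 + 108*10) - 3) = sqrt((-92 + 1080) - 3) = sqrt(988 - 3) = sqrt(985)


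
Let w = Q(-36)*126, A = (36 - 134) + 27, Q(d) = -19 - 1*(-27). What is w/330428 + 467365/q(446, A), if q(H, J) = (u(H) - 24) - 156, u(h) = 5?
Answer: -1103073613/413035 ≈ -2670.7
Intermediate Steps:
Q(d) = 8 (Q(d) = -19 + 27 = 8)
A = -71 (A = -98 + 27 = -71)
q(H, J) = -175 (q(H, J) = (5 - 24) - 156 = -19 - 156 = -175)
w = 1008 (w = 8*126 = 1008)
w/330428 + 467365/q(446, A) = 1008/330428 + 467365/(-175) = 1008*(1/330428) + 467365*(-1/175) = 36/11801 - 93473/35 = -1103073613/413035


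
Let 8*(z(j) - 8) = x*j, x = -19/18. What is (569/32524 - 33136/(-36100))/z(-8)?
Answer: 130056651/1259085350 ≈ 0.10329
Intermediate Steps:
x = -19/18 (x = -19*1/18 = -19/18 ≈ -1.0556)
z(j) = 8 - 19*j/144 (z(j) = 8 + (-19*j/18)/8 = 8 - 19*j/144)
(569/32524 - 33136/(-36100))/z(-8) = (569/32524 - 33136/(-36100))/(8 - 19/144*(-8)) = (569*(1/32524) - 33136*(-1/36100))/(8 + 19/18) = (569/32524 + 436/475)/(163/18) = (14450739/15448900)*(18/163) = 130056651/1259085350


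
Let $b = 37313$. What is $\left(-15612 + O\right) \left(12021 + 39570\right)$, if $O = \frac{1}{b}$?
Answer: $- \frac{30053333863005}{37313} \approx -8.0544 \cdot 10^{8}$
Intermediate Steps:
$O = \frac{1}{37313} \approx 2.68 \cdot 10^{-5}$
$\left(-15612 + O\right) \left(12021 + 39570\right) = \left(-15612 + \frac{1}{37313}\right) \left(12021 + 39570\right) = \left(- \frac{582530555}{37313}\right) 51591 = - \frac{30053333863005}{37313}$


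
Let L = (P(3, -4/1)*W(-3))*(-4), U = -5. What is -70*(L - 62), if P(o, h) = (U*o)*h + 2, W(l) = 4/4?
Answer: 21700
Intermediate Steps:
W(l) = 1 (W(l) = 4*(1/4) = 1)
P(o, h) = 2 - 5*h*o (P(o, h) = (-5*o)*h + 2 = -5*h*o + 2 = 2 - 5*h*o)
L = -248 (L = ((2 - 5*(-4/1)*3)*1)*(-4) = ((2 - 5*(-4*1)*3)*1)*(-4) = ((2 - 5*(-4)*3)*1)*(-4) = ((2 + 60)*1)*(-4) = (62*1)*(-4) = 62*(-4) = -248)
-70*(L - 62) = -70*(-248 - 62) = -70*(-310) = 21700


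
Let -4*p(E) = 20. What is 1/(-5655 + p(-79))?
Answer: -1/5660 ≈ -0.00017668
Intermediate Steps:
p(E) = -5 (p(E) = -¼*20 = -5)
1/(-5655 + p(-79)) = 1/(-5655 - 5) = 1/(-5660) = -1/5660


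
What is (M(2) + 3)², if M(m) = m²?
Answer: 49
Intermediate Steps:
(M(2) + 3)² = (2² + 3)² = (4 + 3)² = 7² = 49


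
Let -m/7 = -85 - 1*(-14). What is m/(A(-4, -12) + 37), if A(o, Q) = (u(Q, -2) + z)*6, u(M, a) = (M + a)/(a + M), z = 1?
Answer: 71/7 ≈ 10.143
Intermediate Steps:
m = 497 (m = -7*(-85 - 1*(-14)) = -7*(-85 + 14) = -7*(-71) = 497)
u(M, a) = 1 (u(M, a) = (M + a)/(M + a) = 1)
A(o, Q) = 12 (A(o, Q) = (1 + 1)*6 = 2*6 = 12)
m/(A(-4, -12) + 37) = 497/(12 + 37) = 497/49 = (1/49)*497 = 71/7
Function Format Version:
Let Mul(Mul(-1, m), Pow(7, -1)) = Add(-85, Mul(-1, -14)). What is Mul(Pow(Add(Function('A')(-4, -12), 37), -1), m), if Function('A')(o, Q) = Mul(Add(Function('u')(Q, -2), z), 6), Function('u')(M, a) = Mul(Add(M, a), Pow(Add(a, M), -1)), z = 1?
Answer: Rational(71, 7) ≈ 10.143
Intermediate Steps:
m = 497 (m = Mul(-7, Add(-85, Mul(-1, -14))) = Mul(-7, Add(-85, 14)) = Mul(-7, -71) = 497)
Function('u')(M, a) = 1 (Function('u')(M, a) = Mul(Add(M, a), Pow(Add(M, a), -1)) = 1)
Function('A')(o, Q) = 12 (Function('A')(o, Q) = Mul(Add(1, 1), 6) = Mul(2, 6) = 12)
Mul(Pow(Add(Function('A')(-4, -12), 37), -1), m) = Mul(Pow(Add(12, 37), -1), 497) = Mul(Pow(49, -1), 497) = Mul(Rational(1, 49), 497) = Rational(71, 7)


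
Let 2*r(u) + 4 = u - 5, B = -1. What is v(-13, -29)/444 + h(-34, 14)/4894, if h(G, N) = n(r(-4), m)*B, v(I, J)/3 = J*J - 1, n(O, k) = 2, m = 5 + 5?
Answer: 513833/90539 ≈ 5.6753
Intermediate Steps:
r(u) = -9/2 + u/2 (r(u) = -2 + (u - 5)/2 = -2 + (-5 + u)/2 = -2 + (-5/2 + u/2) = -9/2 + u/2)
m = 10
v(I, J) = -3 + 3*J**2 (v(I, J) = 3*(J*J - 1) = 3*(J**2 - 1) = 3*(-1 + J**2) = -3 + 3*J**2)
h(G, N) = -2 (h(G, N) = 2*(-1) = -2)
v(-13, -29)/444 + h(-34, 14)/4894 = (-3 + 3*(-29)**2)/444 - 2/4894 = (-3 + 3*841)*(1/444) - 2*1/4894 = (-3 + 2523)*(1/444) - 1/2447 = 2520*(1/444) - 1/2447 = 210/37 - 1/2447 = 513833/90539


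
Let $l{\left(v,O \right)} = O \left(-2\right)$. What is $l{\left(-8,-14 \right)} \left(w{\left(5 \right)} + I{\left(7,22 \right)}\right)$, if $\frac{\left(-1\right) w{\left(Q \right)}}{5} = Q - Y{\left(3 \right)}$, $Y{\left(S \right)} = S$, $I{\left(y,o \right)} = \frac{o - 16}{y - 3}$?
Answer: $-238$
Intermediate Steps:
$l{\left(v,O \right)} = - 2 O$
$I{\left(y,o \right)} = \frac{-16 + o}{-3 + y}$
$w{\left(Q \right)} = 15 - 5 Q$ ($w{\left(Q \right)} = - 5 \left(Q - 3\right) = - 5 \left(-3 + Q\right) = 15 - 5 Q$)
$l{\left(-8,-14 \right)} \left(w{\left(5 \right)} + I{\left(7,22 \right)}\right) = \left(-2\right) \left(-14\right) \left(\left(15 - 25\right) + \frac{-16 + 22}{-3 + 7}\right) = 28 \left(\left(15 - 25\right) + \frac{1}{4} \cdot 6\right) = 28 \left(-10 + \frac{1}{4} \cdot 6\right) = 28 \left(-10 + \frac{3}{2}\right) = 28 \left(- \frac{17}{2}\right) = -238$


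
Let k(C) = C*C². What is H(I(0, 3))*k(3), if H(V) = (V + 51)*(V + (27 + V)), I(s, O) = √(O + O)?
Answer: 37503 + 3483*√6 ≈ 46035.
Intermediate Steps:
k(C) = C³
I(s, O) = √2*√O (I(s, O) = √(2*O) = √2*√O)
H(V) = (27 + 2*V)*(51 + V) (H(V) = (51 + V)*(27 + 2*V) = (27 + 2*V)*(51 + V))
H(I(0, 3))*k(3) = (1377 + 2*(√2*√3)² + 129*(√2*√3))*3³ = (1377 + 2*(√6)² + 129*√6)*27 = (1377 + 2*6 + 129*√6)*27 = (1377 + 12 + 129*√6)*27 = (1389 + 129*√6)*27 = 37503 + 3483*√6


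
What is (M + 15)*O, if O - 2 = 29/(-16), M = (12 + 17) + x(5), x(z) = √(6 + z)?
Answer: 33/4 + 3*√11/16 ≈ 8.8719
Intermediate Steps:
M = 29 + √11 (M = (12 + 17) + √(6 + 5) = 29 + √11 ≈ 32.317)
O = 3/16 (O = 2 + 29/(-16) = 2 + 29*(-1/16) = 2 - 29/16 = 3/16 ≈ 0.18750)
(M + 15)*O = ((29 + √11) + 15)*(3/16) = (44 + √11)*(3/16) = 33/4 + 3*√11/16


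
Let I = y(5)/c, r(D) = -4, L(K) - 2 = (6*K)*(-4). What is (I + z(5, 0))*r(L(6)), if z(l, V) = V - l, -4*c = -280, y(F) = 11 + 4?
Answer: 134/7 ≈ 19.143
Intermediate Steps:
y(F) = 15
c = 70 (c = -¼*(-280) = 70)
L(K) = 2 - 24*K (L(K) = 2 + (6*K)*(-4) = 2 - 24*K)
I = 3/14 (I = 15/70 = 15*(1/70) = 3/14 ≈ 0.21429)
(I + z(5, 0))*r(L(6)) = (3/14 + (0 - 1*5))*(-4) = (3/14 + (0 - 5))*(-4) = (3/14 - 5)*(-4) = -67/14*(-4) = 134/7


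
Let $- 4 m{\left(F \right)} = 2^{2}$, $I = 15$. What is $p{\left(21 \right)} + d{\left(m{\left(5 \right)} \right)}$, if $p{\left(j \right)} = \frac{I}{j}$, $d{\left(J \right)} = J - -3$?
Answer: $\frac{19}{7} \approx 2.7143$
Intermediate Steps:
$m{\left(F \right)} = -1$ ($m{\left(F \right)} = - \frac{2^{2}}{4} = \left(- \frac{1}{4}\right) 4 = -1$)
$d{\left(J \right)} = 3 + J$ ($d{\left(J \right)} = J + 3 = 3 + J$)
$p{\left(j \right)} = \frac{15}{j}$
$p{\left(21 \right)} + d{\left(m{\left(5 \right)} \right)} = \frac{15}{21} + \left(3 - 1\right) = 15 \cdot \frac{1}{21} + 2 = \frac{5}{7} + 2 = \frac{19}{7}$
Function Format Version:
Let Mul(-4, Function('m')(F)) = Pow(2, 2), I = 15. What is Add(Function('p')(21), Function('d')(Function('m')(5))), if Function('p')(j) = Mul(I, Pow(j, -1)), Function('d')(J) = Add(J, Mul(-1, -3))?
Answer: Rational(19, 7) ≈ 2.7143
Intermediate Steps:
Function('m')(F) = -1 (Function('m')(F) = Mul(Rational(-1, 4), Pow(2, 2)) = Mul(Rational(-1, 4), 4) = -1)
Function('d')(J) = Add(3, J) (Function('d')(J) = Add(J, 3) = Add(3, J))
Function('p')(j) = Mul(15, Pow(j, -1))
Add(Function('p')(21), Function('d')(Function('m')(5))) = Add(Mul(15, Pow(21, -1)), Add(3, -1)) = Add(Mul(15, Rational(1, 21)), 2) = Add(Rational(5, 7), 2) = Rational(19, 7)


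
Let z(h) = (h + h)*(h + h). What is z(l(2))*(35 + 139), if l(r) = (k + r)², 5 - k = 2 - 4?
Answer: 4566456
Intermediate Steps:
k = 7 (k = 5 - (2 - 4) = 5 - 1*(-2) = 5 + 2 = 7)
l(r) = (7 + r)²
z(h) = 4*h² (z(h) = (2*h)*(2*h) = 4*h²)
z(l(2))*(35 + 139) = (4*((7 + 2)²)²)*(35 + 139) = (4*(9²)²)*174 = (4*81²)*174 = (4*6561)*174 = 26244*174 = 4566456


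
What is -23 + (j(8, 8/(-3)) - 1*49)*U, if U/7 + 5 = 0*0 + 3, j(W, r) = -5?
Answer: 733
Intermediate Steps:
U = -14 (U = -35 + 7*(0*0 + 3) = -35 + 7*(0 + 3) = -35 + 7*3 = -35 + 21 = -14)
-23 + (j(8, 8/(-3)) - 1*49)*U = -23 + (-5 - 1*49)*(-14) = -23 + (-5 - 49)*(-14) = -23 - 54*(-14) = -23 + 756 = 733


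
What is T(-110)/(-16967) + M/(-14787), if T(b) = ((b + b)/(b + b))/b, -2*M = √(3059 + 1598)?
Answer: 1/1866370 + √4657/29574 ≈ 0.0023080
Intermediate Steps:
M = -√4657/2 (M = -√(3059 + 1598)/2 = -√4657/2 ≈ -34.121)
T(b) = 1/b (T(b) = ((2*b)/((2*b)))/b = ((2*b)*(1/(2*b)))/b = 1/b)
T(-110)/(-16967) + M/(-14787) = 1/(-110*(-16967)) - √4657/2/(-14787) = -1/110*(-1/16967) - √4657/2*(-1/14787) = 1/1866370 + √4657/29574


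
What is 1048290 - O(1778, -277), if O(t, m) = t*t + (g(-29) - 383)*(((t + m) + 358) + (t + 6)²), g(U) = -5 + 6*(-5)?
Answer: 1329014276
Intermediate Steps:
g(U) = -35 (g(U) = -5 - 30 = -35)
O(t, m) = -149644 + t² - 418*m - 418*t - 418*(6 + t)² (O(t, m) = t*t + (-35 - 383)*(((t + m) + 358) + (t + 6)²) = t² - 418*(((m + t) + 358) + (6 + t)²) = t² - 418*((358 + m + t) + (6 + t)²) = t² - 418*(358 + m + t + (6 + t)²) = t² + (-149644 - 418*m - 418*t - 418*(6 + t)²) = -149644 + t² - 418*m - 418*t - 418*(6 + t)²)
1048290 - O(1778, -277) = 1048290 - (-164692 - 5434*1778 - 418*(-277) - 417*1778²) = 1048290 - (-164692 - 9661652 + 115786 - 417*3161284) = 1048290 - (-164692 - 9661652 + 115786 - 1318255428) = 1048290 - 1*(-1327965986) = 1048290 + 1327965986 = 1329014276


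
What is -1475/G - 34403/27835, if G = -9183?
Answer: -274866124/255608805 ≈ -1.0753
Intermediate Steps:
-1475/G - 34403/27835 = -1475/(-9183) - 34403/27835 = -1475*(-1/9183) - 34403*1/27835 = 1475/9183 - 34403/27835 = -274866124/255608805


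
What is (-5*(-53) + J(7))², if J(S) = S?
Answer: 73984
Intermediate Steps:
(-5*(-53) + J(7))² = (-5*(-53) + 7)² = (265 + 7)² = 272² = 73984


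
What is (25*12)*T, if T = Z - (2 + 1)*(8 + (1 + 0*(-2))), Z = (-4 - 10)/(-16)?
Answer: -15675/2 ≈ -7837.5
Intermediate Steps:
Z = 7/8 (Z = -14*(-1/16) = 7/8 ≈ 0.87500)
T = -209/8 (T = 7/8 - (2 + 1)*(8 + (1 + 0*(-2))) = 7/8 - 3*(8 + (1 + 0)) = 7/8 - 3*(8 + 1) = 7/8 - 3*9 = 7/8 - 1*27 = 7/8 - 27 = -209/8 ≈ -26.125)
(25*12)*T = (25*12)*(-209/8) = 300*(-209/8) = -15675/2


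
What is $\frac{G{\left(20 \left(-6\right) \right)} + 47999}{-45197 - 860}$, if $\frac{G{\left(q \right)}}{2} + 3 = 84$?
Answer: $- \frac{48161}{46057} \approx -1.0457$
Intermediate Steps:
$G{\left(q \right)} = 162$ ($G{\left(q \right)} = -6 + 2 \cdot 84 = -6 + 168 = 162$)
$\frac{G{\left(20 \left(-6\right) \right)} + 47999}{-45197 - 860} = \frac{162 + 47999}{-45197 - 860} = \frac{48161}{-46057} = 48161 \left(- \frac{1}{46057}\right) = - \frac{48161}{46057}$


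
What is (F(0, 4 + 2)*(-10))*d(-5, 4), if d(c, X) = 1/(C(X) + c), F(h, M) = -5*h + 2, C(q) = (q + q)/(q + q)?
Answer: 5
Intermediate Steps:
C(q) = 1 (C(q) = (2*q)/((2*q)) = (2*q)*(1/(2*q)) = 1)
F(h, M) = 2 - 5*h
d(c, X) = 1/(1 + c)
(F(0, 4 + 2)*(-10))*d(-5, 4) = ((2 - 5*0)*(-10))/(1 - 5) = ((2 + 0)*(-10))/(-4) = (2*(-10))*(-¼) = -20*(-¼) = 5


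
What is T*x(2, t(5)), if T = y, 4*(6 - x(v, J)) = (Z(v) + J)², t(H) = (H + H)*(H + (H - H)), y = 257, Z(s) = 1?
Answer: -662289/4 ≈ -1.6557e+5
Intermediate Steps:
t(H) = 2*H² (t(H) = (2*H)*(H + 0) = (2*H)*H = 2*H²)
x(v, J) = 6 - (1 + J)²/4
T = 257
T*x(2, t(5)) = 257*(6 - (1 + 2*5²)²/4) = 257*(6 - (1 + 2*25)²/4) = 257*(6 - (1 + 50)²/4) = 257*(6 - ¼*51²) = 257*(6 - ¼*2601) = 257*(6 - 2601/4) = 257*(-2577/4) = -662289/4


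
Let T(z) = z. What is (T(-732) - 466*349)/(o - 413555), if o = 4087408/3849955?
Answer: 628951748530/1592164052617 ≈ 0.39503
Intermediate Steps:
o = 4087408/3849955 (o = 4087408*(1/3849955) = 4087408/3849955 ≈ 1.0617)
(T(-732) - 466*349)/(o - 413555) = (-732 - 466*349)/(4087408/3849955 - 413555) = (-732 - 162634)/(-1592164052617/3849955) = -163366*(-3849955/1592164052617) = 628951748530/1592164052617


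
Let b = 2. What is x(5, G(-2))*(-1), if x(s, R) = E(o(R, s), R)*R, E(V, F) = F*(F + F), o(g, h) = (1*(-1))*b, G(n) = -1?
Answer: 2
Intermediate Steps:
o(g, h) = -2 (o(g, h) = (1*(-1))*2 = -1*2 = -2)
E(V, F) = 2*F² (E(V, F) = F*(2*F) = 2*F²)
x(s, R) = 2*R³ (x(s, R) = (2*R²)*R = 2*R³)
x(5, G(-2))*(-1) = (2*(-1)³)*(-1) = (2*(-1))*(-1) = -2*(-1) = 2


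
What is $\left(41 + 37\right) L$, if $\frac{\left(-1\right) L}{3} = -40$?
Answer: $9360$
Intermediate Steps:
$L = 120$ ($L = \left(-3\right) \left(-40\right) = 120$)
$\left(41 + 37\right) L = \left(41 + 37\right) 120 = 78 \cdot 120 = 9360$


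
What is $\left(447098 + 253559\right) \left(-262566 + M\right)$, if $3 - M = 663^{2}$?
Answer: $-491953700724$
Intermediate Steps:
$M = -439566$ ($M = 3 - 663^{2} = 3 - 439569 = -439566$)
$\left(447098 + 253559\right) \left(-262566 + M\right) = \left(447098 + 253559\right) \left(-262566 - 439566\right) = 700657 \left(-702132\right) = -491953700724$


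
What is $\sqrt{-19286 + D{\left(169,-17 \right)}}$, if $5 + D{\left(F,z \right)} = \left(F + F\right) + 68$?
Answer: $i \sqrt{18885} \approx 137.42 i$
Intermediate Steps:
$D{\left(F,z \right)} = 63 + 2 F$ ($D{\left(F,z \right)} = -5 + \left(\left(F + F\right) + 68\right) = -5 + \left(2 F + 68\right) = -5 + \left(68 + 2 F\right) = 63 + 2 F$)
$\sqrt{-19286 + D{\left(169,-17 \right)}} = \sqrt{-19286 + \left(63 + 2 \cdot 169\right)} = \sqrt{-19286 + \left(63 + 338\right)} = \sqrt{-19286 + 401} = \sqrt{-18885} = i \sqrt{18885}$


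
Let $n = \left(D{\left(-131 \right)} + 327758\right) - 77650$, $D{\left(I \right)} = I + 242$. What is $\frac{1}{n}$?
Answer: $\frac{1}{250219} \approx 3.9965 \cdot 10^{-6}$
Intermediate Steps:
$D{\left(I \right)} = 242 + I$
$n = 250219$ ($n = \left(\left(242 - 131\right) + 327758\right) - 77650 = \left(111 + 327758\right) - 77650 = 327869 - 77650 = 250219$)
$\frac{1}{n} = \frac{1}{250219}$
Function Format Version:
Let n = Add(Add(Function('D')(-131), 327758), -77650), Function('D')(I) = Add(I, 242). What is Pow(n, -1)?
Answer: Rational(1, 250219) ≈ 3.9965e-6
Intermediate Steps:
Function('D')(I) = Add(242, I)
n = 250219 (n = Add(Add(Add(242, -131), 327758), -77650) = Add(Add(111, 327758), -77650) = Add(327869, -77650) = 250219)
Pow(n, -1) = Pow(250219, -1) = Rational(1, 250219)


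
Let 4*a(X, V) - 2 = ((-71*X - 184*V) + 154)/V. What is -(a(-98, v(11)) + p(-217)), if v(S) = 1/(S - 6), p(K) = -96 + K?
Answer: -17063/2 ≈ -8531.5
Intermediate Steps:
v(S) = 1/(-6 + S)
a(X, V) = ½ + (154 - 184*V - 71*X)/(4*V) (a(X, V) = ½ + (((-71*X - 184*V) + 154)/V)/4 = ½ + (((-184*V - 71*X) + 154)/V)/4 = ½ + ((154 - 184*V - 71*X)/V)/4 = ½ + (154 - 184*V - 71*X)/(4*V))
-(a(-98, v(11)) + p(-217)) = -((154 - 182/(-6 + 11) - 71*(-98))/(4*(1/(-6 + 11))) + (-96 - 217)) = -((154 - 182/5 + 6958)/(4*(1/5)) - 313) = -((154 - 182*⅕ + 6958)/(4*(⅕)) - 313) = -((¼)*5*(154 - 182/5 + 6958) - 313) = -((¼)*5*(35378/5) - 313) = -(17689/2 - 313) = -1*17063/2 = -17063/2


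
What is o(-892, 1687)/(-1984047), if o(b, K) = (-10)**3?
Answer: 1000/1984047 ≈ 0.00050402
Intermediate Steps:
o(b, K) = -1000
o(-892, 1687)/(-1984047) = -1000/(-1984047) = -1000*(-1/1984047) = 1000/1984047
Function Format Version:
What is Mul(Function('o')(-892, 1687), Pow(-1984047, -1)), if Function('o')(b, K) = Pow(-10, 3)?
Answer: Rational(1000, 1984047) ≈ 0.00050402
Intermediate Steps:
Function('o')(b, K) = -1000
Mul(Function('o')(-892, 1687), Pow(-1984047, -1)) = Mul(-1000, Pow(-1984047, -1)) = Mul(-1000, Rational(-1, 1984047)) = Rational(1000, 1984047)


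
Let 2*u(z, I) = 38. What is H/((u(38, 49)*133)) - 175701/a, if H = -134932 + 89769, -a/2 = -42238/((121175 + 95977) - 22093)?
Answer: -651197851457/1605044 ≈ -4.0572e+5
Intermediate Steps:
u(z, I) = 19 (u(z, I) = (½)*38 = 19)
a = 84476/195059 (a = -(-84476)/((121175 + 95977) - 22093) = -(-84476)/(217152 - 22093) = -(-84476)/195059 = -2*(-42238/195059) = 84476/195059 ≈ 0.43308)
H = -45163
H/((u(38, 49)*133)) - 175701/a = -45163/(19*133) - 175701/84476/195059 = -45163/2527 - 175701*195059/84476 = -45163*1/2527 - 34272061359/84476 = -2377/133 - 34272061359/84476 = -651197851457/1605044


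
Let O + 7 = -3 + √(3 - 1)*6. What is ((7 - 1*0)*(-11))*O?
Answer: 770 - 462*√2 ≈ 116.63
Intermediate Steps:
O = -10 + 6*√2 (O = -7 + (-3 + √(3 - 1)*6) = -7 + (-3 + √2*6) = -7 + (-3 + 6*√2) = -10 + 6*√2 ≈ -1.5147)
((7 - 1*0)*(-11))*O = ((7 - 1*0)*(-11))*(-10 + 6*√2) = ((7 + 0)*(-11))*(-10 + 6*√2) = (7*(-11))*(-10 + 6*√2) = -77*(-10 + 6*√2) = 770 - 462*√2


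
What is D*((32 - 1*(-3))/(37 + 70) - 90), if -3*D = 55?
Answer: 527725/321 ≈ 1644.0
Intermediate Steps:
D = -55/3 (D = -⅓*55 = -55/3 ≈ -18.333)
D*((32 - 1*(-3))/(37 + 70) - 90) = -55*((32 - 1*(-3))/(37 + 70) - 90)/3 = -55*((32 + 3)/107 - 90)/3 = -55*(35*(1/107) - 90)/3 = -55*(35/107 - 90)/3 = -55/3*(-9595/107) = 527725/321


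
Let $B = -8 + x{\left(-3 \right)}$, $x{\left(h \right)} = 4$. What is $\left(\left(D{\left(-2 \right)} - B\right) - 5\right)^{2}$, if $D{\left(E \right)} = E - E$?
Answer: $1$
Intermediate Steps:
$D{\left(E \right)} = 0$
$B = -4$ ($B = -8 + 4 = -4$)
$\left(\left(D{\left(-2 \right)} - B\right) - 5\right)^{2} = \left(\left(0 - -4\right) - 5\right)^{2} = \left(\left(0 + 4\right) - 5\right)^{2} = \left(4 - 5\right)^{2} = \left(-1\right)^{2} = 1$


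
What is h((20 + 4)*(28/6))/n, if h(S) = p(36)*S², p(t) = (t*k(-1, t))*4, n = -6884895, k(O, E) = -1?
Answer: 602112/2294965 ≈ 0.26236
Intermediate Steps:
p(t) = -4*t (p(t) = (t*(-1))*4 = -t*4 = -4*t)
h(S) = -144*S² (h(S) = (-4*36)*S² = -144*S²)
h((20 + 4)*(28/6))/n = -144*196*(20 + 4)²/9/(-6884895) = -144*(24*(28*(⅙)))²*(-1/6884895) = -144*(24*(14/3))²*(-1/6884895) = -144*112²*(-1/6884895) = -144*12544*(-1/6884895) = -1806336*(-1/6884895) = 602112/2294965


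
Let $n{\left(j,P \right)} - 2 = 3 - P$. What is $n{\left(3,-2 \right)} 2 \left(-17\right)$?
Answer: $-238$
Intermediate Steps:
$n{\left(j,P \right)} = 5 - P$ ($n{\left(j,P \right)} = 2 - \left(-3 + P\right) = 5 - P$)
$n{\left(3,-2 \right)} 2 \left(-17\right) = \left(5 - -2\right) 2 \left(-17\right) = \left(5 + 2\right) 2 \left(-17\right) = 7 \cdot 2 \left(-17\right) = 14 \left(-17\right) = -238$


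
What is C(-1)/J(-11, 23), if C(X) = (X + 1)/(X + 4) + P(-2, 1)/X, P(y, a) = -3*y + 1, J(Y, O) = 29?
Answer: -7/29 ≈ -0.24138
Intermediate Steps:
P(y, a) = 1 - 3*y
C(X) = 7/X + (1 + X)/(4 + X) (C(X) = (X + 1)/(X + 4) + (1 - 3*(-2))/X = (1 + X)/(4 + X) + (1 + 6)/X = (1 + X)/(4 + X) + 7/X = 7/X + (1 + X)/(4 + X))
C(-1)/J(-11, 23) = ((28 + (-1)**2 + 8*(-1))/((-1)*(4 - 1)))/29 = -1*(28 + 1 - 8)/3*(1/29) = -1*1/3*21*(1/29) = -7*1/29 = -7/29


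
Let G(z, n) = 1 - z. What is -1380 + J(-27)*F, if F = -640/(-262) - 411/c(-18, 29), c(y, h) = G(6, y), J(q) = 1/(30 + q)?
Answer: -2656259/1965 ≈ -1351.8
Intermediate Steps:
c(y, h) = -5 (c(y, h) = 1 - 1*6 = 1 - 6 = -5)
F = 55441/655 (F = -640/(-262) - 411/(-5) = -640*(-1/262) - 411*(-⅕) = 320/131 + 411/5 = 55441/655 ≈ 84.643)
-1380 + J(-27)*F = -1380 + (55441/655)/(30 - 27) = -1380 + (55441/655)/3 = -1380 + (⅓)*(55441/655) = -1380 + 55441/1965 = -2656259/1965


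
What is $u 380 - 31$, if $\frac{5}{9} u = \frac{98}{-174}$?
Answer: $- \frac{12071}{29} \approx -416.24$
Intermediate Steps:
$u = - \frac{147}{145}$ ($u = \frac{9 \frac{98}{-174}}{5} = \frac{9 \cdot 98 \left(- \frac{1}{174}\right)}{5} = \frac{9}{5} \left(- \frac{49}{87}\right) = - \frac{147}{145} \approx -1.0138$)
$u 380 - 31 = \left(- \frac{147}{145}\right) 380 - 31 = - \frac{11172}{29} - 31 = - \frac{12071}{29}$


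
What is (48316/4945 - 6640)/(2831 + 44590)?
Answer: -10928828/78165615 ≈ -0.13982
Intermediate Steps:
(48316/4945 - 6640)/(2831 + 44590) = (48316*(1/4945) - 6640)/47421 = (48316/4945 - 6640)*(1/47421) = -32786484/4945*1/47421 = -10928828/78165615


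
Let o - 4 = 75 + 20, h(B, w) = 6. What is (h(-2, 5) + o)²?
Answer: 11025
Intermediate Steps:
o = 99 (o = 4 + (75 + 20) = 4 + 95 = 99)
(h(-2, 5) + o)² = (6 + 99)² = 105² = 11025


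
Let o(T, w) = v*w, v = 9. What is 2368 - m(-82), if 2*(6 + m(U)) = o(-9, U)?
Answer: 2743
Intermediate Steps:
o(T, w) = 9*w
m(U) = -6 + 9*U/2 (m(U) = -6 + (9*U)/2 = -6 + 9*U/2)
2368 - m(-82) = 2368 - (-6 + (9/2)*(-82)) = 2368 - (-6 - 369) = 2368 - 1*(-375) = 2368 + 375 = 2743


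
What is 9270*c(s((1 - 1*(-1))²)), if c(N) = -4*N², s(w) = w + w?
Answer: -2373120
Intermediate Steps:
s(w) = 2*w
9270*c(s((1 - 1*(-1))²)) = 9270*(-4*4*(1 - 1*(-1))⁴) = 9270*(-4*4*(1 + 1)⁴) = 9270*(-4*(2*2²)²) = 9270*(-4*(2*4)²) = 9270*(-4*8²) = 9270*(-4*64) = 9270*(-256) = -2373120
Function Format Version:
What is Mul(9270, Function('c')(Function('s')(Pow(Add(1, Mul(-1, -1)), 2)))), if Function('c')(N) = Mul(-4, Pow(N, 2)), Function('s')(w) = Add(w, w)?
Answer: -2373120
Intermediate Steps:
Function('s')(w) = Mul(2, w)
Mul(9270, Function('c')(Function('s')(Pow(Add(1, Mul(-1, -1)), 2)))) = Mul(9270, Mul(-4, Pow(Mul(2, Pow(Add(1, Mul(-1, -1)), 2)), 2))) = Mul(9270, Mul(-4, Pow(Mul(2, Pow(Add(1, 1), 2)), 2))) = Mul(9270, Mul(-4, Pow(Mul(2, Pow(2, 2)), 2))) = Mul(9270, Mul(-4, Pow(Mul(2, 4), 2))) = Mul(9270, Mul(-4, Pow(8, 2))) = Mul(9270, Mul(-4, 64)) = Mul(9270, -256) = -2373120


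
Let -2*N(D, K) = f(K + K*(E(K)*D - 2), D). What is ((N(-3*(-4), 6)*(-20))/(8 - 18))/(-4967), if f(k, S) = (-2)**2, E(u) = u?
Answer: 4/4967 ≈ 0.00080531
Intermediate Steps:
f(k, S) = 4
N(D, K) = -2 (N(D, K) = -1/2*4 = -2)
((N(-3*(-4), 6)*(-20))/(8 - 18))/(-4967) = ((-2*(-20))/(8 - 18))/(-4967) = (40/(-10))*(-1/4967) = (40*(-1/10))*(-1/4967) = -4*(-1/4967) = 4/4967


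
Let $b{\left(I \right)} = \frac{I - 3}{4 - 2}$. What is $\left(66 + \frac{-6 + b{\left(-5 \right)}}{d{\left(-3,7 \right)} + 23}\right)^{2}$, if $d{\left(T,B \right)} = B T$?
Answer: $3721$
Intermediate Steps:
$b{\left(I \right)} = - \frac{3}{2} + \frac{I}{2}$ ($b{\left(I \right)} = \frac{-3 + I}{2} = \left(-3 + I\right) \frac{1}{2} = - \frac{3}{2} + \frac{I}{2}$)
$\left(66 + \frac{-6 + b{\left(-5 \right)}}{d{\left(-3,7 \right)} + 23}\right)^{2} = \left(66 + \frac{-6 + \left(- \frac{3}{2} + \frac{1}{2} \left(-5\right)\right)}{7 \left(-3\right) + 23}\right)^{2} = \left(66 + \frac{-6 - 4}{-21 + 23}\right)^{2} = \left(66 + \frac{-6 - 4}{2}\right)^{2} = \left(66 - 5\right)^{2} = 61^{2} = 3721$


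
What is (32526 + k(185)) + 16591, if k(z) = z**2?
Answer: 83342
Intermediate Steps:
(32526 + k(185)) + 16591 = (32526 + 185**2) + 16591 = (32526 + 34225) + 16591 = 66751 + 16591 = 83342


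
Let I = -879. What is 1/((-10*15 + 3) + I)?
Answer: -1/1026 ≈ -0.00097466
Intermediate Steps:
1/((-10*15 + 3) + I) = 1/((-10*15 + 3) - 879) = 1/((-150 + 3) - 879) = 1/(-147 - 879) = 1/(-1026) = -1/1026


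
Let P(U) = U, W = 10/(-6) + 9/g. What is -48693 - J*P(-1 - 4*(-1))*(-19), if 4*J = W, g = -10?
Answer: -1949183/40 ≈ -48730.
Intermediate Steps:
W = -77/30 (W = 10/(-6) + 9/(-10) = 10*(-1/6) + 9*(-1/10) = -5/3 - 9/10 = -77/30 ≈ -2.5667)
J = -77/120 (J = (1/4)*(-77/30) = -77/120 ≈ -0.64167)
-48693 - J*P(-1 - 4*(-1))*(-19) = -48693 - (-77*(-1 - 4*(-1))/120)*(-19) = -48693 - (-77*(-1 + 4)/120)*(-19) = -48693 - (-77/120*3)*(-19) = -48693 - (-77)*(-19)/40 = -48693 - 1*1463/40 = -48693 - 1463/40 = -1949183/40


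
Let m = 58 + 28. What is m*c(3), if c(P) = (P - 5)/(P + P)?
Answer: -86/3 ≈ -28.667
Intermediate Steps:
c(P) = (-5 + P)/(2*P) (c(P) = (-5 + P)/((2*P)) = (-5 + P)*(1/(2*P)) = (-5 + P)/(2*P))
m = 86
m*c(3) = 86*((1/2)*(-5 + 3)/3) = 86*((1/2)*(1/3)*(-2)) = 86*(-1/3) = -86/3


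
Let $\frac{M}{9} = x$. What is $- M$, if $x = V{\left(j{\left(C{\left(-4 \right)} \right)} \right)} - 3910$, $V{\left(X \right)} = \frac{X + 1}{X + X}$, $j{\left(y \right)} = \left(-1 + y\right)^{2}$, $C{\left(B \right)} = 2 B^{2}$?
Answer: $\frac{33813261}{961} \approx 35186.0$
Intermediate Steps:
$V{\left(X \right)} = \frac{1 + X}{2 X}$
$x = - \frac{3757029}{961}$ ($x = \frac{1 + \left(-1 + 2 \left(-4\right)^{2}\right)^{2}}{2 \left(-1 + 2 \left(-4\right)^{2}\right)^{2}} - 3910 = \frac{1 + \left(-1 + 2 \cdot 16\right)^{2}}{2 \left(-1 + 2 \cdot 16\right)^{2}} - 3910 = \frac{1 + \left(-1 + 32\right)^{2}}{2 \left(-1 + 32\right)^{2}} - 3910 = \frac{1 + 31^{2}}{2 \cdot 31^{2}} - 3910 = \frac{1 + 961}{2 \cdot 961} - 3910 = \frac{1}{2} \cdot \frac{1}{961} \cdot 962 - 3910 = \frac{481}{961} - 3910 = - \frac{3757029}{961} \approx -3909.5$)
$M = - \frac{33813261}{961}$ ($M = 9 \left(- \frac{3757029}{961}\right) = - \frac{33813261}{961} \approx -35186.0$)
$- M = \left(-1\right) \left(- \frac{33813261}{961}\right) = \frac{33813261}{961}$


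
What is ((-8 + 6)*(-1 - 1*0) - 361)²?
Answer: 128881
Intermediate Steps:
((-8 + 6)*(-1 - 1*0) - 361)² = (-2*(-1 + 0) - 361)² = (-2*(-1) - 361)² = (2 - 361)² = (-359)² = 128881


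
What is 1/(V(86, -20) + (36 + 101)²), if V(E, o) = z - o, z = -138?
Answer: 1/18651 ≈ 5.3616e-5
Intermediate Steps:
V(E, o) = -138 - o
1/(V(86, -20) + (36 + 101)²) = 1/((-138 - 1*(-20)) + (36 + 101)²) = 1/((-138 + 20) + 137²) = 1/(-118 + 18769) = 1/18651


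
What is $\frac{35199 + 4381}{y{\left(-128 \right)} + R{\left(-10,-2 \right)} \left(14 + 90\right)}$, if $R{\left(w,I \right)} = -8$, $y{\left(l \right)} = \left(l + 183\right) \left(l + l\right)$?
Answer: $- \frac{9895}{3728} \approx -2.6542$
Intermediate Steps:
$y{\left(l \right)} = 2 l \left(183 + l\right)$ ($y{\left(l \right)} = \left(183 + l\right) 2 l = 2 l \left(183 + l\right)$)
$\frac{35199 + 4381}{y{\left(-128 \right)} + R{\left(-10,-2 \right)} \left(14 + 90\right)} = \frac{35199 + 4381}{2 \left(-128\right) \left(183 - 128\right) - 8 \left(14 + 90\right)} = \frac{39580}{2 \left(-128\right) 55 - 832} = \frac{39580}{-14080 - 832} = \frac{39580}{-14912} = 39580 \left(- \frac{1}{14912}\right) = - \frac{9895}{3728}$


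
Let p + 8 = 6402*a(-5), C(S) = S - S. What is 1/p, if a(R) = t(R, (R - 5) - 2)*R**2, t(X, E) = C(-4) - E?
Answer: 1/1920592 ≈ 5.2067e-7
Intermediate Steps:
C(S) = 0
t(X, E) = -E (t(X, E) = 0 - E = -E)
a(R) = R**2*(7 - R) (a(R) = (-((R - 5) - 2))*R**2 = (-((-5 + R) - 2))*R**2 = (-(-7 + R))*R**2 = (7 - R)*R**2 = R**2*(7 - R))
p = 1920592 (p = -8 + 6402*((-5)**2*(7 - 1*(-5))) = -8 + 6402*(25*(7 + 5)) = -8 + 6402*(25*12) = -8 + 6402*300 = -8 + 1920600 = 1920592)
1/p = 1/1920592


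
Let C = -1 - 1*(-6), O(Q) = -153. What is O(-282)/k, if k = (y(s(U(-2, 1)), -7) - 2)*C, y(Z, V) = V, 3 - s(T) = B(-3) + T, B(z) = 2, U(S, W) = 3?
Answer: 17/5 ≈ 3.4000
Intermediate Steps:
C = 5 (C = -1 + 6 = 5)
s(T) = 1 - T (s(T) = 3 - (2 + T) = 3 + (-2 - T) = 1 - T)
k = -45 (k = (-7 - 2)*5 = -9*5 = -45)
O(-282)/k = -153/(-45) = -153*(-1/45) = 17/5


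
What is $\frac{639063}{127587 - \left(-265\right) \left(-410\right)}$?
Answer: $\frac{639063}{18937} \approx 33.747$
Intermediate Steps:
$\frac{639063}{127587 - \left(-265\right) \left(-410\right)} = \frac{639063}{127587 - 108650} = \frac{639063}{18937}$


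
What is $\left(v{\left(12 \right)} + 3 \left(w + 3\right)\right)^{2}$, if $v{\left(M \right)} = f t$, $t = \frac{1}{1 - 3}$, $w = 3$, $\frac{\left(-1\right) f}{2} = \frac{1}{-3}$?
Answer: $\frac{2809}{9} \approx 312.11$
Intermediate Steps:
$f = \frac{2}{3}$ ($f = - \frac{2}{-3} = \left(-2\right) \left(- \frac{1}{3}\right) = \frac{2}{3} \approx 0.66667$)
$t = - \frac{1}{2}$ ($t = \frac{1}{-2} = - \frac{1}{2} \approx -0.5$)
$v{\left(M \right)} = - \frac{1}{3}$ ($v{\left(M \right)} = \frac{2}{3} \left(- \frac{1}{2}\right) = - \frac{1}{3}$)
$\left(v{\left(12 \right)} + 3 \left(w + 3\right)\right)^{2} = \left(- \frac{1}{3} + 3 \left(3 + 3\right)\right)^{2} = \left(- \frac{1}{3} + 3 \cdot 6\right)^{2} = \left(- \frac{1}{3} + 18\right)^{2} = \left(\frac{53}{3}\right)^{2} = \frac{2809}{9}$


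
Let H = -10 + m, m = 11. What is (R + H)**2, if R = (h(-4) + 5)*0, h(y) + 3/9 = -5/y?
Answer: 1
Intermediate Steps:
h(y) = -1/3 - 5/y
R = 0 (R = ((1/3)*(-15 - 1*(-4))/(-4) + 5)*0 = ((1/3)*(-1/4)*(-15 + 4) + 5)*0 = ((1/3)*(-1/4)*(-11) + 5)*0 = (11/12 + 5)*0 = (71/12)*0 = 0)
H = 1 (H = -10 + 11 = 1)
(R + H)**2 = (0 + 1)**2 = 1**2 = 1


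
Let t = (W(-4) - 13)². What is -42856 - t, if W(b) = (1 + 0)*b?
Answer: -43145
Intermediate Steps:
W(b) = b (W(b) = 1*b = b)
t = 289 (t = (-4 - 13)² = (-17)² = 289)
-42856 - t = -42856 - 1*289 = -42856 - 289 = -43145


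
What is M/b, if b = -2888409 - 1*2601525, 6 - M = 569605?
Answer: 569599/5489934 ≈ 0.10375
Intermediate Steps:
M = -569599 (M = 6 - 1*569605 = 6 - 569605 = -569599)
b = -5489934 (b = -2888409 - 2601525 = -5489934)
M/b = -569599/(-5489934) = -569599*(-1/5489934) = 569599/5489934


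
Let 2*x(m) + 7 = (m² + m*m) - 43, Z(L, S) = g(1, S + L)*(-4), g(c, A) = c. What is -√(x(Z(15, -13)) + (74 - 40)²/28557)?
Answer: -I*√811834261/9519 ≈ -2.9932*I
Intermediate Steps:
Z(L, S) = -4 (Z(L, S) = 1*(-4) = -4)
x(m) = -25 + m² (x(m) = -7/2 + ((m² + m*m) - 43)/2 = -7/2 + ((m² + m²) - 43)/2 = -7/2 + (2*m² - 43)/2 = -7/2 + (-43 + 2*m²)/2 = -7/2 + (-43/2 + m²) = -25 + m²)
-√(x(Z(15, -13)) + (74 - 40)²/28557) = -√((-25 + (-4)²) + (74 - 40)²/28557) = -√((-25 + 16) + 34²*(1/28557)) = -√(-9 + 1156*(1/28557)) = -√(-9 + 1156/28557) = -√(-255857/28557) = -I*√811834261/9519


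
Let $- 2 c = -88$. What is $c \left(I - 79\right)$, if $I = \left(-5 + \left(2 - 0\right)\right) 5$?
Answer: $-4136$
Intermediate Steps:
$c = 44$ ($c = \left(- \frac{1}{2}\right) \left(-88\right) = 44$)
$I = -15$ ($I = \left(-5 + \left(2 + 0\right)\right) 5 = \left(-5 + 2\right) 5 = \left(-3\right) 5 = -15$)
$c \left(I - 79\right) = 44 \left(-15 - 79\right) = 44 \left(-94\right) = -4136$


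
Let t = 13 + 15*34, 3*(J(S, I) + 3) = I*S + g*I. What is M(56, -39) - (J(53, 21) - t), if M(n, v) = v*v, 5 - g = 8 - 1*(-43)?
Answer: 1998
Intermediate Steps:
g = -46 (g = 5 - (8 - 1*(-43)) = 5 - (8 + 43) = 5 - 1*51 = 5 - 51 = -46)
J(S, I) = -3 - 46*I/3 + I*S/3 (J(S, I) = -3 + (I*S - 46*I)/3 = -3 + (-46*I + I*S)/3 = -3 + (-46*I/3 + I*S/3) = -3 - 46*I/3 + I*S/3)
t = 523 (t = 13 + 510 = 523)
M(n, v) = v²
M(56, -39) - (J(53, 21) - t) = (-39)² - ((-3 - 46/3*21 + (⅓)*21*53) - 1*523) = 1521 - ((-3 - 322 + 371) - 523) = 1521 - (46 - 523) = 1521 - 1*(-477) = 1521 + 477 = 1998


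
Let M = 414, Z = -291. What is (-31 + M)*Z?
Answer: -111453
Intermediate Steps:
(-31 + M)*Z = (-31 + 414)*(-291) = 383*(-291) = -111453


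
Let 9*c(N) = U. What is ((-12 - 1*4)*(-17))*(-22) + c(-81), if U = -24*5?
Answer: -17992/3 ≈ -5997.3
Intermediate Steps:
U = -120
c(N) = -40/3 (c(N) = (1/9)*(-120) = -40/3)
((-12 - 1*4)*(-17))*(-22) + c(-81) = ((-12 - 1*4)*(-17))*(-22) - 40/3 = ((-12 - 4)*(-17))*(-22) - 40/3 = -16*(-17)*(-22) - 40/3 = 272*(-22) - 40/3 = -5984 - 40/3 = -17992/3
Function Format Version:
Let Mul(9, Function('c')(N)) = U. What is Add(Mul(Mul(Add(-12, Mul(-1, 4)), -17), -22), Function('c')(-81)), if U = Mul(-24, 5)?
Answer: Rational(-17992, 3) ≈ -5997.3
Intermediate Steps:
U = -120
Function('c')(N) = Rational(-40, 3) (Function('c')(N) = Mul(Rational(1, 9), -120) = Rational(-40, 3))
Add(Mul(Mul(Add(-12, Mul(-1, 4)), -17), -22), Function('c')(-81)) = Add(Mul(Mul(Add(-12, Mul(-1, 4)), -17), -22), Rational(-40, 3)) = Add(Mul(Mul(Add(-12, -4), -17), -22), Rational(-40, 3)) = Add(Mul(Mul(-16, -17), -22), Rational(-40, 3)) = Add(Mul(272, -22), Rational(-40, 3)) = Add(-5984, Rational(-40, 3)) = Rational(-17992, 3)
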